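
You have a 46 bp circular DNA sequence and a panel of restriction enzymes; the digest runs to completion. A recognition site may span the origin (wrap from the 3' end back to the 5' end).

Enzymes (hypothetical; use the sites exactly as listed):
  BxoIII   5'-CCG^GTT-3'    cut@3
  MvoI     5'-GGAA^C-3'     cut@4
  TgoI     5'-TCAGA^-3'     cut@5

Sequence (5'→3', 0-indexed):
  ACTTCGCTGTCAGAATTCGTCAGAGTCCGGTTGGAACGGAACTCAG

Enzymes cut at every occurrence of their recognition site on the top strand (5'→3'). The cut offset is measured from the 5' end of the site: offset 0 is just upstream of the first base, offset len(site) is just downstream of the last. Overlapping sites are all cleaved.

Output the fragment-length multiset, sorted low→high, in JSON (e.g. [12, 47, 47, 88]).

[5,5,6,7,10,13]

Site scan:
  BxoIII (CCGGTT, off=3): starts [26] → cuts [29]
  MvoI (GGAAC, off=4): starts [32, 37] → cuts [36, 41]
  TgoI (TCAGA, off=5): starts [9, 19, 42] → cuts [1, 14, 24]

Pooled cuts: [1, 14, 24, 29, 36, 41]

Fragments:
  1→14: 13 bp
  14→24: 10 bp
  24→29: 5 bp
  29→36: 7 bp
  36→41: 5 bp
  41→1 (wrap): 46-41+1 = 6 bp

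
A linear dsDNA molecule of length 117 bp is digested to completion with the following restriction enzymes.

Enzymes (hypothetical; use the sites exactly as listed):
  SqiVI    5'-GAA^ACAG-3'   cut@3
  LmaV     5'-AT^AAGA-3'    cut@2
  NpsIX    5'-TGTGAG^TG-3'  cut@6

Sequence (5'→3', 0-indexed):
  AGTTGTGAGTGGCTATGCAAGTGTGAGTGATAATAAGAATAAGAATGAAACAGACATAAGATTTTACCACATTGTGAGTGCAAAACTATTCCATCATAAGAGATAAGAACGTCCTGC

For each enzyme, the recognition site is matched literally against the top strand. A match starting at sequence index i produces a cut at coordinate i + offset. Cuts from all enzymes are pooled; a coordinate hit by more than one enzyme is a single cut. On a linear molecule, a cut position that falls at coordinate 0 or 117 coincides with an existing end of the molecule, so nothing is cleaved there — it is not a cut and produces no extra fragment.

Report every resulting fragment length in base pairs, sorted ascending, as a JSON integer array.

[6,7,7,8,9,9,13,18,19,21]

Site scan:
  SqiVI (GAAACAG, off=3): starts [46] → cuts [49]
  LmaV (ATAAGA, off=2): starts [32, 38, 55, 95, 102] → cuts [34, 40, 57, 97, 104]
  NpsIX (TGTGAGTG, off=6): starts [3, 21, 72] → cuts [9, 27, 78]

All cut coordinates (distinct, sorted): [9, 27, 34, 40, 49, 57, 78, 97, 104]

Fragment lengths:
  [0,9): 9 bp
  [9,27): 18 bp
  [27,34): 7 bp
  [34,40): 6 bp
  [40,49): 9 bp
  [49,57): 8 bp
  [57,78): 21 bp
  [78,97): 19 bp
  [97,104): 7 bp
  [104,117): 13 bp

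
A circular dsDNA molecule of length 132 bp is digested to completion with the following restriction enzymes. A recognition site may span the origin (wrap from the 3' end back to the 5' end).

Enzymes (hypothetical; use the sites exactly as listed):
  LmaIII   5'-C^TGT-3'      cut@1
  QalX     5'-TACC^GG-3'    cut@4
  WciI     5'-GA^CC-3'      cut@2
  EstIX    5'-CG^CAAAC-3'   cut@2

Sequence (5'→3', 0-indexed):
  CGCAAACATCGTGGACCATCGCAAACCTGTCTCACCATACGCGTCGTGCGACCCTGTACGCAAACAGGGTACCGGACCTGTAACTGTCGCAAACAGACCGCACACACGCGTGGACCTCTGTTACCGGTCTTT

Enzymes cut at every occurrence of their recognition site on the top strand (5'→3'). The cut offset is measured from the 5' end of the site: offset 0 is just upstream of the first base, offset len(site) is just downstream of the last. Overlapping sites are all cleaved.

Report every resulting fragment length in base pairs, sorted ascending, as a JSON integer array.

Site scan:
  LmaIII (CTGT, off=1): starts [26, 53, 77, 83, 117] → cuts [27, 54, 78, 84, 118]
  QalX (TACCGG, off=4): starts [69, 121] → cuts [73, 125]
  WciI (GACC, off=2): starts [13, 49, 74, 95, 112] → cuts [15, 51, 76, 97, 114]
  EstIX (CGCAAAC, off=2): starts [0, 19, 58, 87] → cuts [2, 21, 60, 89]

All cut coordinates (distinct, sorted): [2, 15, 21, 27, 51, 54, 60, 73, 76, 78, 84, 89, 97, 114, 118, 125]

Fragments:
  2→15: 13 bp
  15→21: 6 bp
  21→27: 6 bp
  27→51: 24 bp
  51→54: 3 bp
  54→60: 6 bp
  60→73: 13 bp
  73→76: 3 bp
  76→78: 2 bp
  78→84: 6 bp
  84→89: 5 bp
  89→97: 8 bp
  97→114: 17 bp
  114→118: 4 bp
  118→125: 7 bp
  125→2 (wrap): 132-125+2 = 9 bp

[2,3,3,4,5,6,6,6,6,7,8,9,13,13,17,24]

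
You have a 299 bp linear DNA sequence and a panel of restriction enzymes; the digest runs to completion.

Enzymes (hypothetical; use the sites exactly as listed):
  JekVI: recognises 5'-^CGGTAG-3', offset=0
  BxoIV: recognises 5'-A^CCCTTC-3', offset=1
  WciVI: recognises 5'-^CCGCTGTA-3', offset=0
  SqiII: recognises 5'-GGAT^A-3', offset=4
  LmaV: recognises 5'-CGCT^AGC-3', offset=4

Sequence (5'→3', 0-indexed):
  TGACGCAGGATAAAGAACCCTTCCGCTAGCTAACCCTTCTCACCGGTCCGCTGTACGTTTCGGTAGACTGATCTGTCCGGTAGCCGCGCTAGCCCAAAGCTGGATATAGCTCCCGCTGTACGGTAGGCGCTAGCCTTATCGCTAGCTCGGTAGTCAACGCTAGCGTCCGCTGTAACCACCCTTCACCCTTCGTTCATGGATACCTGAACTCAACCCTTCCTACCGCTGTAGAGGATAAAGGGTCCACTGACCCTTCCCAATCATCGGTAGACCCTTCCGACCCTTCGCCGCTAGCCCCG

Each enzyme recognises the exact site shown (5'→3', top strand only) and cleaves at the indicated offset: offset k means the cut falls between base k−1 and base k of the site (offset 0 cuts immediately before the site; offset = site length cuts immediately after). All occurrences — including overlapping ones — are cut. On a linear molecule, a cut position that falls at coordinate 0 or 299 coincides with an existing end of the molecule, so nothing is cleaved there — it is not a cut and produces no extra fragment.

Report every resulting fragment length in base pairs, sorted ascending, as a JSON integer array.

[4,5,6,6,7,7,7,7,8,9,9,10,11,11,12,12,12,12,13,13,14,14,14,14,14,15,16,17]

Site scan:
  JekVI (CGGTAG, off=0): starts [60, 77, 120, 147, 264] → cuts [60, 77, 120, 147, 264]
  BxoIV (ACCCTTC, off=1): starts [16, 32, 177, 184, 212, 249, 270, 279] → cuts [17, 33, 178, 185, 213, 250, 271, 280]
  WciVI (CCGCTGTA, off=0): starts [47, 112, 166, 222] → cuts [47, 112, 166, 222]
  SqiII (GGATA, off=4): starts [7, 101, 197, 232] → cuts [11, 105, 201, 236]
  LmaV (CGCTAGC, off=4): starts [23, 86, 127, 139, 157, 288] → cuts [27, 90, 131, 143, 161, 292]

All cut coordinates (distinct, sorted): [11, 17, 27, 33, 47, 60, 77, 90, 105, 112, 120, 131, 143, 147, 161, 166, 178, 185, 201, 213, 222, 236, 250, 264, 271, 280, 292]

Fragments:
  [0,11): 11 bp
  [11,17): 6 bp
  [17,27): 10 bp
  [27,33): 6 bp
  [33,47): 14 bp
  [47,60): 13 bp
  [60,77): 17 bp
  [77,90): 13 bp
  [90,105): 15 bp
  [105,112): 7 bp
  [112,120): 8 bp
  [120,131): 11 bp
  [131,143): 12 bp
  [143,147): 4 bp
  [147,161): 14 bp
  [161,166): 5 bp
  [166,178): 12 bp
  [178,185): 7 bp
  [185,201): 16 bp
  [201,213): 12 bp
  [213,222): 9 bp
  [222,236): 14 bp
  [236,250): 14 bp
  [250,264): 14 bp
  [264,271): 7 bp
  [271,280): 9 bp
  [280,292): 12 bp
  [292,299): 7 bp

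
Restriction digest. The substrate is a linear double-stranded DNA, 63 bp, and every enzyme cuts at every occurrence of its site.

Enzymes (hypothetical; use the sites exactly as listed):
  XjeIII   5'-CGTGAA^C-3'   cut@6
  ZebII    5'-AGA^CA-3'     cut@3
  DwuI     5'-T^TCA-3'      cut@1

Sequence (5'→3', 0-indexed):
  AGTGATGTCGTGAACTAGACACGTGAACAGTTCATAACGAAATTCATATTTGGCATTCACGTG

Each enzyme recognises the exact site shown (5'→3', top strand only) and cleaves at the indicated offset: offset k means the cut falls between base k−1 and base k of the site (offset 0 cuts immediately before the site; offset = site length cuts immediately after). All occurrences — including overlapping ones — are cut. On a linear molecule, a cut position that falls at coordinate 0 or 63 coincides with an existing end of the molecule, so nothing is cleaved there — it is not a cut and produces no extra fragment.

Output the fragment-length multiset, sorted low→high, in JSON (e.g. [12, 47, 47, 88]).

Site scan:
  XjeIII (CGTGAAC, off=6): starts [8, 21] → cuts [14, 27]
  ZebII (AGACA, off=3): starts [16] → cuts [19]
  DwuI (TTCA, off=1): starts [30, 42, 55] → cuts [31, 43, 56]

All cut coordinates (distinct, sorted): [14, 19, 27, 31, 43, 56]

Fragments:
  [0,14): 14 bp
  [14,19): 5 bp
  [19,27): 8 bp
  [27,31): 4 bp
  [31,43): 12 bp
  [43,56): 13 bp
  [56,63): 7 bp

[4,5,7,8,12,13,14]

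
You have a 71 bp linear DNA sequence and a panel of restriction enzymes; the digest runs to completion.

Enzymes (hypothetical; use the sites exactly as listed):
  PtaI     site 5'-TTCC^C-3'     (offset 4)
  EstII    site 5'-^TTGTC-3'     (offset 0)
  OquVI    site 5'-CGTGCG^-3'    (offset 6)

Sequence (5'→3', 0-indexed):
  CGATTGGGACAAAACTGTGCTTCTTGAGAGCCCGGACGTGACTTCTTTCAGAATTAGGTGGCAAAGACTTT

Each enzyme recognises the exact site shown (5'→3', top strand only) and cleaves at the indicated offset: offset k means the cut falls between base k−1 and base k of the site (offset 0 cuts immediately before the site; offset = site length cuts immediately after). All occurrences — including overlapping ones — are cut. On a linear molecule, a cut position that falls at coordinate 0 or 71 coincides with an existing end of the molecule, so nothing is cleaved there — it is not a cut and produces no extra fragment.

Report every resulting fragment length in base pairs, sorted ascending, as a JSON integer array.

Scan for sites:
  PtaI (TTCCC, off=4): no sites
  EstII (TTGTC, off=0): no sites
  OquVI (CGTGCG, off=6): no sites

Pooled cuts: ∅

Fragment lengths:
  no cuts → one linear fragment of 71 bp

[71]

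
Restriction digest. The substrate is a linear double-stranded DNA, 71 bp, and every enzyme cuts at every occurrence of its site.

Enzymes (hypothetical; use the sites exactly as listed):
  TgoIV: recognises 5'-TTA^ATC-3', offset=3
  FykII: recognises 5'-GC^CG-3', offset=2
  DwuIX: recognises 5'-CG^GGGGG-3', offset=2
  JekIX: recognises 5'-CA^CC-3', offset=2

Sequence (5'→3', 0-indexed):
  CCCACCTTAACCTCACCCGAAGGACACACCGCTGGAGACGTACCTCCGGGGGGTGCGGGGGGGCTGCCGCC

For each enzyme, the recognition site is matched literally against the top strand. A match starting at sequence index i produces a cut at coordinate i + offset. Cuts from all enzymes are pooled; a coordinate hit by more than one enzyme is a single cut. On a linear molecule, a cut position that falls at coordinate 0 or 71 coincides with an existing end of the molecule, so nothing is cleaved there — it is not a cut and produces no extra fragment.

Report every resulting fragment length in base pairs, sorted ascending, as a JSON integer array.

[4,4,9,10,11,13,20]

Per-enzyme occurrences:
  TgoIV (TTAATC, off=3): no sites
  FykII GCCG/2: at [65] ⇒ [67]
  DwuIX CGGGGGG/2: at [46, 55] ⇒ [48, 57]
  JekIX CACC/2: at [2, 13, 26] ⇒ [4, 15, 28]

All cut coordinates (distinct, sorted): [4, 15, 28, 48, 57, 67]

Fragments:
  [0,4): 4 bp
  [4,15): 11 bp
  [15,28): 13 bp
  [28,48): 20 bp
  [48,57): 9 bp
  [57,67): 10 bp
  [67,71): 4 bp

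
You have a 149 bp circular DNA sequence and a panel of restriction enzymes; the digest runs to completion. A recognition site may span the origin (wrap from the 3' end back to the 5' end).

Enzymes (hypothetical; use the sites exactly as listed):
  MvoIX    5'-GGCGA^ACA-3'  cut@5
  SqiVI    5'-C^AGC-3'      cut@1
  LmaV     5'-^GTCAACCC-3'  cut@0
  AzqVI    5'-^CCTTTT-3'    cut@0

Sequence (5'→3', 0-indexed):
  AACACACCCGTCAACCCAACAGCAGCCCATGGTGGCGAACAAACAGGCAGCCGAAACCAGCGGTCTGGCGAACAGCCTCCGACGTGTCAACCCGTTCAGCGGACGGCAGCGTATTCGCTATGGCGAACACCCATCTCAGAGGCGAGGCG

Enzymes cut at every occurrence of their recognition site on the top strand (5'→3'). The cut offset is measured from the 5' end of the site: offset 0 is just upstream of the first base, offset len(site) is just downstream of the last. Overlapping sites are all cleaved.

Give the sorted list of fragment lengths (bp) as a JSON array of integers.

[2,3,8,10,10,10,11,12,12,13,15,19,24]

Scan for sites:
  MvoIX GGCGAACA/5: at [33, 66, 121, 145] ⇒ [1, 38, 71, 126]
  SqiVI CAGC/1: at [19, 22, 47, 57, 72, 96, 106] ⇒ [20, 23, 48, 58, 73, 97, 107]
  LmaV GTCAACCC/0: at [9, 85] ⇒ [9, 85]
  AzqVI (CCTTTT, off=0): no sites

All cut coordinates (distinct, sorted): [1, 9, 20, 23, 38, 48, 58, 71, 73, 85, 97, 107, 126]

Fragment lengths:
  1→9: 8 bp
  9→20: 11 bp
  20→23: 3 bp
  23→38: 15 bp
  38→48: 10 bp
  48→58: 10 bp
  58→71: 13 bp
  71→73: 2 bp
  73→85: 12 bp
  85→97: 12 bp
  97→107: 10 bp
  107→126: 19 bp
  126→1 (wrap): 149-126+1 = 24 bp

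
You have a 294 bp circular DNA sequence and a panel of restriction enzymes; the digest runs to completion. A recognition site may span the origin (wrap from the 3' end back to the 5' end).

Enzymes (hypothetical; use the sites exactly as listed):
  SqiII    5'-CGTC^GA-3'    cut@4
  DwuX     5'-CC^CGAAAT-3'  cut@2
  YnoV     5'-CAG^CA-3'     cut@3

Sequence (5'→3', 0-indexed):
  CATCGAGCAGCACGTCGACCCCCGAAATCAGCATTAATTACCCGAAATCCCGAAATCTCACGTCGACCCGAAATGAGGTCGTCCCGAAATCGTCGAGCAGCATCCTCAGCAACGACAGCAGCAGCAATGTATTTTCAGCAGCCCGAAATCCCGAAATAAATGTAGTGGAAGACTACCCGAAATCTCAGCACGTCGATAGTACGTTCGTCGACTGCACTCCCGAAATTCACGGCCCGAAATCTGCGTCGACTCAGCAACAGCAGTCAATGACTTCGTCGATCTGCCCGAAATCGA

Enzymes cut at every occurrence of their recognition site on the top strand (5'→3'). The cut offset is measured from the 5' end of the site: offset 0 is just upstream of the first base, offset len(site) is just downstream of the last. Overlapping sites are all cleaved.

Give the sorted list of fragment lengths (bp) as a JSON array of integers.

Scan for sites:
  SqiII (CGTCGA, off=4): starts [12, 60, 90, 190, 205, 243, 273] → cuts [16, 64, 94, 194, 209, 247, 277]
  DwuX (CCCGAAAT, off=2): starts [20, 40, 48, 66, 82, 141, 149, 175, 218, 232, 283] → cuts [22, 42, 50, 68, 84, 143, 151, 177, 220, 234, 285]
  YnoV (CAGCA, off=3): starts [7, 28, 97, 106, 115, 118, 121, 135, 185, 251, 257] → cuts [10, 31, 100, 109, 118, 121, 124, 138, 188, 254, 260]

Pooled cuts: [10, 16, 22, 31, 42, 50, 64, 68, 84, 94, 100, 109, 118, 121, 124, 138, 143, 151, 177, 188, 194, 209, 220, 234, 247, 254, 260, 277, 285]

Fragments:
  10→16: 6 bp
  16→22: 6 bp
  22→31: 9 bp
  31→42: 11 bp
  42→50: 8 bp
  50→64: 14 bp
  64→68: 4 bp
  68→84: 16 bp
  84→94: 10 bp
  94→100: 6 bp
  100→109: 9 bp
  109→118: 9 bp
  118→121: 3 bp
  121→124: 3 bp
  124→138: 14 bp
  138→143: 5 bp
  143→151: 8 bp
  151→177: 26 bp
  177→188: 11 bp
  188→194: 6 bp
  194→209: 15 bp
  209→220: 11 bp
  220→234: 14 bp
  234→247: 13 bp
  247→254: 7 bp
  254→260: 6 bp
  260→277: 17 bp
  277→285: 8 bp
  285→10 (wrap): 294-285+10 = 19 bp

[3,3,4,5,6,6,6,6,6,7,8,8,8,9,9,9,10,11,11,11,13,14,14,14,15,16,17,19,26]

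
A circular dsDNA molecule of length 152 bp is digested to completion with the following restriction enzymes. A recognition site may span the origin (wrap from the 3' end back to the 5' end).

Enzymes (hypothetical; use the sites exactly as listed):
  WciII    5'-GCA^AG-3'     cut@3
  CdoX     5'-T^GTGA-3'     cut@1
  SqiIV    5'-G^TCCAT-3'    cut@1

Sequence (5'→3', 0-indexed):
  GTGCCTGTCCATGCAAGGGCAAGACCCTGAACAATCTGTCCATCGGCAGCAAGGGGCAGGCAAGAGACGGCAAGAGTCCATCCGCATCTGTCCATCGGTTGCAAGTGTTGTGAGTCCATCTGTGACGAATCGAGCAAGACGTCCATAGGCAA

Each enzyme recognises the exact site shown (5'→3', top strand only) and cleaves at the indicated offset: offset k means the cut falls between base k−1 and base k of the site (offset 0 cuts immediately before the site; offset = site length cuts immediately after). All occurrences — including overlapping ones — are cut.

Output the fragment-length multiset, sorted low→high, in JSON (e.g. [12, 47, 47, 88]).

[4,5,5,6,6,7,8,8,10,10,11,13,13,14,15,17]

Site scan:
  WciII GCAAG/3: at [12, 18, 48, 59, 69, 100, 133, 148] ⇒ [15, 21, 51, 62, 72, 103, 136, 151]
  CdoX TGTGA/1: at [108, 120] ⇒ [109, 121]
  SqiIV GTCCAT/1: at [6, 37, 75, 89, 113, 140] ⇒ [7, 38, 76, 90, 114, 141]

Pooled cuts: [7, 15, 21, 38, 51, 62, 72, 76, 90, 103, 109, 114, 121, 136, 141, 151]

Fragment lengths:
  7→15: 8 bp
  15→21: 6 bp
  21→38: 17 bp
  38→51: 13 bp
  51→62: 11 bp
  62→72: 10 bp
  72→76: 4 bp
  76→90: 14 bp
  90→103: 13 bp
  103→109: 6 bp
  109→114: 5 bp
  114→121: 7 bp
  121→136: 15 bp
  136→141: 5 bp
  141→151: 10 bp
  151→7 (wrap): 152-151+7 = 8 bp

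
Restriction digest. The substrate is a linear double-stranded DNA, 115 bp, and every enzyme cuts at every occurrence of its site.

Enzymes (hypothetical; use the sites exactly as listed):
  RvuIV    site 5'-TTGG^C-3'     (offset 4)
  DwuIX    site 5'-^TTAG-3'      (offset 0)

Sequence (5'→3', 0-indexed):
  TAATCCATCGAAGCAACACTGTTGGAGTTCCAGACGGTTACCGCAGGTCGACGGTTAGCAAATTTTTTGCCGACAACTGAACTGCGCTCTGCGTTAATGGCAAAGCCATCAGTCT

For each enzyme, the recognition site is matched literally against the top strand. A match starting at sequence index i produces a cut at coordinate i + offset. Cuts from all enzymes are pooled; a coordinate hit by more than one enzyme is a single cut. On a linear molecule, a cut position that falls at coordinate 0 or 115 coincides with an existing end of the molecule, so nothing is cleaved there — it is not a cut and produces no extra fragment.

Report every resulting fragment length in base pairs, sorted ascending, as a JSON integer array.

Per-enzyme occurrences:
  RvuIV (TTGGC, off=4): no sites
  DwuIX TTAG/0: at [54] ⇒ [54]

Pooled cuts: [54]

Fragment lengths:
  [0,54): 54 bp
  [54,115): 61 bp

[54,61]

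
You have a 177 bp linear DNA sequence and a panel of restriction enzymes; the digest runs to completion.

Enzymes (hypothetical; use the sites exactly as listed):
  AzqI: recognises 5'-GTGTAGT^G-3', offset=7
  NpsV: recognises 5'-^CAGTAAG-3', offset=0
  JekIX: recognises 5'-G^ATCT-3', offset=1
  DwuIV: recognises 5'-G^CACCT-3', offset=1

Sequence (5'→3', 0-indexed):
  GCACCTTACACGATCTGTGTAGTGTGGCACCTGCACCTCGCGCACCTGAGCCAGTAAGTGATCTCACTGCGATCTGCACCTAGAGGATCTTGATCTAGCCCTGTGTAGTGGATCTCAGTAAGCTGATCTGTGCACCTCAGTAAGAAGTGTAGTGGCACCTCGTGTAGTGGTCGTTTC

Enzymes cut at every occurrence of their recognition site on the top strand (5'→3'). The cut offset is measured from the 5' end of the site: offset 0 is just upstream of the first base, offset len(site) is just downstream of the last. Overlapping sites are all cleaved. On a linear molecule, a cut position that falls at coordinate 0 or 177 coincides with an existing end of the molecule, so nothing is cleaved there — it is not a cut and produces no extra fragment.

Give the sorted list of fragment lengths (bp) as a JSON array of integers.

Per-enzyme occurrences:
  AzqI (GTGTAGTG, off=7): starts [16, 102, 146, 161] → cuts [23, 109, 153, 168]
  NpsV (CAGTAAG, off=0): starts [51, 115, 137] → cuts [51, 115, 137]
  JekIX (GATCT, off=1): starts [11, 59, 70, 85, 91, 110, 124] → cuts [12, 60, 71, 86, 92, 111, 125]
  DwuIV (GCACCT, off=1): starts [0, 26, 32, 41, 75, 131, 154] → cuts [1, 27, 33, 42, 76, 132, 155]

All cut coordinates (distinct, sorted): [1, 12, 23, 27, 33, 42, 51, 60, 71, 76, 86, 92, 109, 111, 115, 125, 132, 137, 153, 155, 168]

Fragments:
  [0,1): 1 bp
  [1,12): 11 bp
  [12,23): 11 bp
  [23,27): 4 bp
  [27,33): 6 bp
  [33,42): 9 bp
  [42,51): 9 bp
  [51,60): 9 bp
  [60,71): 11 bp
  [71,76): 5 bp
  [76,86): 10 bp
  [86,92): 6 bp
  [92,109): 17 bp
  [109,111): 2 bp
  [111,115): 4 bp
  [115,125): 10 bp
  [125,132): 7 bp
  [132,137): 5 bp
  [137,153): 16 bp
  [153,155): 2 bp
  [155,168): 13 bp
  [168,177): 9 bp

[1,2,2,4,4,5,5,6,6,7,9,9,9,9,10,10,11,11,11,13,16,17]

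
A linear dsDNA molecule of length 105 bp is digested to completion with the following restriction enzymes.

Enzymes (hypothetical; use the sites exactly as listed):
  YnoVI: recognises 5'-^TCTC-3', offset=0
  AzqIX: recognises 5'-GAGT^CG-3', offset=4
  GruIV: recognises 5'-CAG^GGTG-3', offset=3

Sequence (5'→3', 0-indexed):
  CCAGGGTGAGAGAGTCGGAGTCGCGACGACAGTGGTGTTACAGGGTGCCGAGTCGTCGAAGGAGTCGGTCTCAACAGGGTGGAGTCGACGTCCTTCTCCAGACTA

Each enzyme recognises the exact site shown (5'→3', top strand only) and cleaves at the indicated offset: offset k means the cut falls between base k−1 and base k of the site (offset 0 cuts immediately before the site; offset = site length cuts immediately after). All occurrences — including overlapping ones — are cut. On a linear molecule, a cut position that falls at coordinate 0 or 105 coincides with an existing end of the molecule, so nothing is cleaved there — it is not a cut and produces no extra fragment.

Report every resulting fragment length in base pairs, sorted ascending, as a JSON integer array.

Per-enzyme occurrences:
  YnoVI (TCTC, off=0): starts [68, 94] → cuts [68, 94]
  AzqIX (GAGTCG, off=4): starts [11, 17, 49, 61, 81] → cuts [15, 21, 53, 65, 85]
  GruIV (CAGGGTG, off=3): starts [1, 40, 74] → cuts [4, 43, 77]

Pooled cuts: [4, 15, 21, 43, 53, 65, 68, 77, 85, 94]

Fragments:
  [0,4): 4 bp
  [4,15): 11 bp
  [15,21): 6 bp
  [21,43): 22 bp
  [43,53): 10 bp
  [53,65): 12 bp
  [65,68): 3 bp
  [68,77): 9 bp
  [77,85): 8 bp
  [85,94): 9 bp
  [94,105): 11 bp

[3,4,6,8,9,9,10,11,11,12,22]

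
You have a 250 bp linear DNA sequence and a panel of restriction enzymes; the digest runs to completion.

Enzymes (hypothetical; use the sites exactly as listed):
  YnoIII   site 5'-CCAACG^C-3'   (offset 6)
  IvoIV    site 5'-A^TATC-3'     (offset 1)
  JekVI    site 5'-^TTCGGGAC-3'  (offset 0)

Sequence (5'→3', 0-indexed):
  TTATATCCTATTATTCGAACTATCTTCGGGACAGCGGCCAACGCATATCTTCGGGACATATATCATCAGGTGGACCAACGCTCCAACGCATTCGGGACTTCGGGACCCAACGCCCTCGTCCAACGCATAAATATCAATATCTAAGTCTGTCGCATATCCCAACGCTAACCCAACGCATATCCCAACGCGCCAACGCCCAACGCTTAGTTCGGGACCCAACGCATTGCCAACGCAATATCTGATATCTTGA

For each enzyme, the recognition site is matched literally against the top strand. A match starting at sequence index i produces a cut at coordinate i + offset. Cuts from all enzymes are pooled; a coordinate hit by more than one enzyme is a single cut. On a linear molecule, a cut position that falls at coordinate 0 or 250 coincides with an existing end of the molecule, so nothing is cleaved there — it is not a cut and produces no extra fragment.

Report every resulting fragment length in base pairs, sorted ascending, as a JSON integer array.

Per-enzyme occurrences:
  YnoIII (CCAACGC, off=6): starts [37, 74, 82, 106, 119, 158, 169, 181, 189, 196, 215, 226] → cuts [43, 80, 88, 112, 125, 164, 175, 187, 195, 202, 221, 232]
  IvoIV (ATATC, off=1): starts [2, 44, 59, 130, 136, 153, 176, 234, 241] → cuts [3, 45, 60, 131, 137, 154, 177, 235, 242]
  JekVI (TTCGGGAC, off=0): starts [24, 49, 90, 98, 207] → cuts [24, 49, 90, 98, 207]

Pooled cuts: [3, 24, 43, 45, 49, 60, 80, 88, 90, 98, 112, 125, 131, 137, 154, 164, 175, 177, 187, 195, 202, 207, 221, 232, 235, 242]

Fragment lengths:
  [0,3): 3 bp
  [3,24): 21 bp
  [24,43): 19 bp
  [43,45): 2 bp
  [45,49): 4 bp
  [49,60): 11 bp
  [60,80): 20 bp
  [80,88): 8 bp
  [88,90): 2 bp
  [90,98): 8 bp
  [98,112): 14 bp
  [112,125): 13 bp
  [125,131): 6 bp
  [131,137): 6 bp
  [137,154): 17 bp
  [154,164): 10 bp
  [164,175): 11 bp
  [175,177): 2 bp
  [177,187): 10 bp
  [187,195): 8 bp
  [195,202): 7 bp
  [202,207): 5 bp
  [207,221): 14 bp
  [221,232): 11 bp
  [232,235): 3 bp
  [235,242): 7 bp
  [242,250): 8 bp

[2,2,2,3,3,4,5,6,6,7,7,8,8,8,8,10,10,11,11,11,13,14,14,17,19,20,21]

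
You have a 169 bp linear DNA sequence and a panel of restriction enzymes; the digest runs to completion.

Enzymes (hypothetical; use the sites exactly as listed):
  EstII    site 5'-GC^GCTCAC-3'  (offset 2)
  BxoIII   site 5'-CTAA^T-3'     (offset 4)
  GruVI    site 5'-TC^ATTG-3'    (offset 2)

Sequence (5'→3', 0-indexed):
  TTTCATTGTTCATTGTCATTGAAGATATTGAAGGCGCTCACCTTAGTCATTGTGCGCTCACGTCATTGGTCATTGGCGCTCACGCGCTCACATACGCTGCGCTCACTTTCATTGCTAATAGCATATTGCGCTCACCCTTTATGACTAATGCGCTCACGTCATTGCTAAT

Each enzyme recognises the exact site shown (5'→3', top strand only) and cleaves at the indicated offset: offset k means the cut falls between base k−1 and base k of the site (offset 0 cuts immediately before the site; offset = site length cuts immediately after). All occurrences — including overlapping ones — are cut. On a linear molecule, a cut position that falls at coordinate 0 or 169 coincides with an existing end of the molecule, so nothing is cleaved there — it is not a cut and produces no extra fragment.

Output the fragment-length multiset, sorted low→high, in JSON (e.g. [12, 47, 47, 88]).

[1,3,4,6,6,7,7,7,8,8,8,9,9,10,11,13,15,18,19]

Scan for sites:
  EstII (GCGCTCAC, off=2): starts [33, 53, 75, 83, 98, 127, 149] → cuts [35, 55, 77, 85, 100, 129, 151]
  BxoIII (CTAAT, off=4): starts [114, 144, 164] → cuts [118, 148, 168]
  GruVI (TCATTG, off=2): starts [2, 9, 15, 46, 62, 69, 108, 158] → cuts [4, 11, 17, 48, 64, 71, 110, 160]

All cut coordinates (distinct, sorted): [4, 11, 17, 35, 48, 55, 64, 71, 77, 85, 100, 110, 118, 129, 148, 151, 160, 168]

Fragments:
  [0,4): 4 bp
  [4,11): 7 bp
  [11,17): 6 bp
  [17,35): 18 bp
  [35,48): 13 bp
  [48,55): 7 bp
  [55,64): 9 bp
  [64,71): 7 bp
  [71,77): 6 bp
  [77,85): 8 bp
  [85,100): 15 bp
  [100,110): 10 bp
  [110,118): 8 bp
  [118,129): 11 bp
  [129,148): 19 bp
  [148,151): 3 bp
  [151,160): 9 bp
  [160,168): 8 bp
  [168,169): 1 bp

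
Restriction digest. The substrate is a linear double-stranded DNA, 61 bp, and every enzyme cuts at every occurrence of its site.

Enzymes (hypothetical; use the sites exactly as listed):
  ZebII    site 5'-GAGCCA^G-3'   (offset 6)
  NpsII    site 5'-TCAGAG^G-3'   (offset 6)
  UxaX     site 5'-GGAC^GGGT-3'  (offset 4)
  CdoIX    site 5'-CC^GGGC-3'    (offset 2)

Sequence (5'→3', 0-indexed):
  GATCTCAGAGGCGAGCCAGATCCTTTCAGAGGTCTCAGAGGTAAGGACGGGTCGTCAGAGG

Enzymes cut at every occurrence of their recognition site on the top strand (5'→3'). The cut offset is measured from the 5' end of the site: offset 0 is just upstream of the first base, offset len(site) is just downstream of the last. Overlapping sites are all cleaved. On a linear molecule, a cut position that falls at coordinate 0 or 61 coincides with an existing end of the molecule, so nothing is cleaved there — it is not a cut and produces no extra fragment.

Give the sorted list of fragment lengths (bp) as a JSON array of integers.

Per-enzyme occurrences:
  ZebII (GAGCCAG, off=6): starts [12] → cuts [18]
  NpsII (TCAGAGG, off=6): starts [4, 25, 34, 54] → cuts [10, 31, 40, 60]
  UxaX (GGACGGGT, off=4): starts [44] → cuts [48]
  CdoIX (CCGGGC, off=2): no sites

Pooled cuts: [10, 18, 31, 40, 48, 60]

Fragments:
  [0,10): 10 bp
  [10,18): 8 bp
  [18,31): 13 bp
  [31,40): 9 bp
  [40,48): 8 bp
  [48,60): 12 bp
  [60,61): 1 bp

[1,8,8,9,10,12,13]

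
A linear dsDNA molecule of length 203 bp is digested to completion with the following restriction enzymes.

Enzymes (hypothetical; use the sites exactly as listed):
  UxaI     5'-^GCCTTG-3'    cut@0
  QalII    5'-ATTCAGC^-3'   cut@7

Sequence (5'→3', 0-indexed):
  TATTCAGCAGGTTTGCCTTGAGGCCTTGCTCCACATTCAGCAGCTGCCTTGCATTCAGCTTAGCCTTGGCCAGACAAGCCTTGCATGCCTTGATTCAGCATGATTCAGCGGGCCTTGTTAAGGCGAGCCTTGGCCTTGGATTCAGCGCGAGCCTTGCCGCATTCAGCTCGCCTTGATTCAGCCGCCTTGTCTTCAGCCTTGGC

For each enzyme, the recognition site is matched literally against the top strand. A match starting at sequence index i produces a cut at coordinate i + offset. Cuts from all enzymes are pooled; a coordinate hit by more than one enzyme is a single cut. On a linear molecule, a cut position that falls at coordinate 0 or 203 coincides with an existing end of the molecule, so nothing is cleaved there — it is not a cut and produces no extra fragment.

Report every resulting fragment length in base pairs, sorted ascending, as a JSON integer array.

Scan for sites:
  UxaI (GCCTTG, off=0): starts [14, 22, 45, 62, 77, 86, 111, 126, 132, 150, 169, 183, 195] → cuts [14, 22, 45, 62, 77, 86, 111, 126, 132, 150, 169, 183, 195]
  QalII (ATTCAGC, off=7): starts [1, 34, 52, 92, 102, 139, 160, 175] → cuts [8, 41, 59, 99, 109, 146, 167, 182]

All cut coordinates (distinct, sorted): [8, 14, 22, 41, 45, 59, 62, 77, 86, 99, 109, 111, 126, 132, 146, 150, 167, 169, 182, 183, 195]

Fragments:
  [0,8): 8 bp
  [8,14): 6 bp
  [14,22): 8 bp
  [22,41): 19 bp
  [41,45): 4 bp
  [45,59): 14 bp
  [59,62): 3 bp
  [62,77): 15 bp
  [77,86): 9 bp
  [86,99): 13 bp
  [99,109): 10 bp
  [109,111): 2 bp
  [111,126): 15 bp
  [126,132): 6 bp
  [132,146): 14 bp
  [146,150): 4 bp
  [150,167): 17 bp
  [167,169): 2 bp
  [169,182): 13 bp
  [182,183): 1 bp
  [183,195): 12 bp
  [195,203): 8 bp

[1,2,2,3,4,4,6,6,8,8,8,9,10,12,13,13,14,14,15,15,17,19]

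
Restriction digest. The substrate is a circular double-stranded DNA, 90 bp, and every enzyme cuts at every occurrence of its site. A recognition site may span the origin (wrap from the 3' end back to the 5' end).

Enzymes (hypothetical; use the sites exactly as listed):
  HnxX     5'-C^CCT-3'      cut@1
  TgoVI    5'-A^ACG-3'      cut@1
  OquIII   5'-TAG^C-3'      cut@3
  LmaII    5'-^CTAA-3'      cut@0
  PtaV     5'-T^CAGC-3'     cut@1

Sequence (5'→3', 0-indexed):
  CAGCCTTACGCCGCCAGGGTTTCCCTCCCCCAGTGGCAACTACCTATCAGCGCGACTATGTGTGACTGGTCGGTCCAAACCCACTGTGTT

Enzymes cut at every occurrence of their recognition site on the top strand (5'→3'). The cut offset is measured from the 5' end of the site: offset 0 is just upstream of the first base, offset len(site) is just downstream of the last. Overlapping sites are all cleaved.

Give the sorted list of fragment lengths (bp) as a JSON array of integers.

[23,24,43]

Site scan:
  HnxX CCCT/1: at [22] ⇒ [23]
  TgoVI (AACG, off=1): no sites
  OquIII (TAGC, off=3): no sites
  LmaII (CTAA, off=0): no sites
  PtaV TCAGC/1: at [46, 89] ⇒ [0, 47]

Pooled cuts: [0, 23, 47]

Fragments:
  0→23: 23 bp
  23→47: 24 bp
  47→0 (wrap): 90-47+0 = 43 bp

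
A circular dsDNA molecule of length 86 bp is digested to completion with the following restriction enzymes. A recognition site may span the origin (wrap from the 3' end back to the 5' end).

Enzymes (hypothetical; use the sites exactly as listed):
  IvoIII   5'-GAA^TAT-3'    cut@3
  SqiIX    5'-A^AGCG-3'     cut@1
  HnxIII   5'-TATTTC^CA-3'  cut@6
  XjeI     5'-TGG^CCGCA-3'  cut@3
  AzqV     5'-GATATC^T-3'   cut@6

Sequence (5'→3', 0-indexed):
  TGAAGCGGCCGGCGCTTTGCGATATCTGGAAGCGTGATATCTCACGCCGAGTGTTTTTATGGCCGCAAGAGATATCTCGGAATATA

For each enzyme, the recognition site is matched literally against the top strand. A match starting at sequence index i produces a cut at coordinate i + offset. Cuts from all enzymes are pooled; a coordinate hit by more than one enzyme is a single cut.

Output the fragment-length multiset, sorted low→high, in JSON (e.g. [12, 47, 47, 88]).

Site scan:
  IvoIII (GAATAT, off=3): starts [79] → cuts [82]
  SqiIX (AAGCG, off=1): starts [2, 29] → cuts [3, 30]
  HnxIII (TATTTCCA, off=6): no sites
  XjeI (TGGCCGCA, off=3): starts [59] → cuts [62]
  AzqV (GATATCT, off=6): starts [20, 35, 70] → cuts [26, 41, 76]

All cut coordinates (distinct, sorted): [3, 26, 30, 41, 62, 76, 82]

Fragments:
  3→26: 23 bp
  26→30: 4 bp
  30→41: 11 bp
  41→62: 21 bp
  62→76: 14 bp
  76→82: 6 bp
  82→3 (wrap): 86-82+3 = 7 bp

[4,6,7,11,14,21,23]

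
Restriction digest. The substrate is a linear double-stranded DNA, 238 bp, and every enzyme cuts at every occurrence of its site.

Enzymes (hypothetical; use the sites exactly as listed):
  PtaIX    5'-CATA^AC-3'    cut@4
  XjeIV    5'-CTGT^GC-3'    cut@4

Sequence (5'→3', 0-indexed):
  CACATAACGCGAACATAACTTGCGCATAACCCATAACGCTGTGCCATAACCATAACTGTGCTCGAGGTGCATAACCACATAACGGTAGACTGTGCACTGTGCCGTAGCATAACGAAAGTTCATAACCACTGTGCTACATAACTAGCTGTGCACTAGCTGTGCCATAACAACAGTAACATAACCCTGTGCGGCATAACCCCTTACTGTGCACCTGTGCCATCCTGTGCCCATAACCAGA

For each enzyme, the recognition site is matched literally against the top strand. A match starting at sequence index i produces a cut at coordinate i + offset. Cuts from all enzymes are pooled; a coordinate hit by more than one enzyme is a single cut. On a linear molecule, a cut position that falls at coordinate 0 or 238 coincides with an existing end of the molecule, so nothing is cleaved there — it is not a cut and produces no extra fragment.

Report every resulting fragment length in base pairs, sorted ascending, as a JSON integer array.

[5,6,6,6,6,6,7,7,7,7,7,8,8,8,8,8,9,10,11,11,11,11,12,12,13,14,14]

Per-enzyme occurrences:
  PtaIX (CATAAC, off=4): starts [2, 13, 24, 31, 44, 50, 69, 77, 107, 120, 136, 162, 176, 191, 228] → cuts [6, 17, 28, 35, 48, 54, 73, 81, 111, 124, 140, 166, 180, 195, 232]
  XjeIV (CTGTGC, off=4): starts [38, 55, 89, 96, 128, 145, 156, 183, 203, 211, 221] → cuts [42, 59, 93, 100, 132, 149, 160, 187, 207, 215, 225]

All cut coordinates (distinct, sorted): [6, 17, 28, 35, 42, 48, 54, 59, 73, 81, 93, 100, 111, 124, 132, 140, 149, 160, 166, 180, 187, 195, 207, 215, 225, 232]

Fragments:
  [0,6): 6 bp
  [6,17): 11 bp
  [17,28): 11 bp
  [28,35): 7 bp
  [35,42): 7 bp
  [42,48): 6 bp
  [48,54): 6 bp
  [54,59): 5 bp
  [59,73): 14 bp
  [73,81): 8 bp
  [81,93): 12 bp
  [93,100): 7 bp
  [100,111): 11 bp
  [111,124): 13 bp
  [124,132): 8 bp
  [132,140): 8 bp
  [140,149): 9 bp
  [149,160): 11 bp
  [160,166): 6 bp
  [166,180): 14 bp
  [180,187): 7 bp
  [187,195): 8 bp
  [195,207): 12 bp
  [207,215): 8 bp
  [215,225): 10 bp
  [225,232): 7 bp
  [232,238): 6 bp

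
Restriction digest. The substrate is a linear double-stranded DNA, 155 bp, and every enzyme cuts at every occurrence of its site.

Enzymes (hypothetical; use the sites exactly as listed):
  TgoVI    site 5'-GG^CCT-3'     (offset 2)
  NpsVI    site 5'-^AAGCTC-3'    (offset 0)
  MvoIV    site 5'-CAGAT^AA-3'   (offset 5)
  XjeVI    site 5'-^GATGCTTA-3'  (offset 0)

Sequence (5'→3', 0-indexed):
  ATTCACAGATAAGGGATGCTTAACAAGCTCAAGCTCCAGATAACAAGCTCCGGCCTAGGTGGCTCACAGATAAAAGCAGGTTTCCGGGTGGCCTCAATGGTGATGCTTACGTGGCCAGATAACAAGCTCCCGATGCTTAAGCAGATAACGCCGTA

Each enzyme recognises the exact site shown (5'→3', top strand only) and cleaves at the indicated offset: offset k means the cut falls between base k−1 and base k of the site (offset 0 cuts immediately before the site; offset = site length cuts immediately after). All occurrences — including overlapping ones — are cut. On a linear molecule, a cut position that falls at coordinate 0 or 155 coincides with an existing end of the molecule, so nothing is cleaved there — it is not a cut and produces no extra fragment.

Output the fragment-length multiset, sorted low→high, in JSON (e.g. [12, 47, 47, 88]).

[3,3,4,6,8,9,9,10,10,10,11,15,18,19,20]

Scan for sites:
  TgoVI GGCCT/2: at [51, 89] ⇒ [53, 91]
  NpsVI AAGCTC/0: at [24, 30, 44, 123] ⇒ [24, 30, 44, 123]
  MvoIV CAGATAA/5: at [5, 36, 66, 115, 141] ⇒ [10, 41, 71, 120, 146]
  XjeVI GATGCTTA/0: at [14, 101, 131] ⇒ [14, 101, 131]

Pooled cuts: [10, 14, 24, 30, 41, 44, 53, 71, 91, 101, 120, 123, 131, 146]

Fragments:
  [0,10): 10 bp
  [10,14): 4 bp
  [14,24): 10 bp
  [24,30): 6 bp
  [30,41): 11 bp
  [41,44): 3 bp
  [44,53): 9 bp
  [53,71): 18 bp
  [71,91): 20 bp
  [91,101): 10 bp
  [101,120): 19 bp
  [120,123): 3 bp
  [123,131): 8 bp
  [131,146): 15 bp
  [146,155): 9 bp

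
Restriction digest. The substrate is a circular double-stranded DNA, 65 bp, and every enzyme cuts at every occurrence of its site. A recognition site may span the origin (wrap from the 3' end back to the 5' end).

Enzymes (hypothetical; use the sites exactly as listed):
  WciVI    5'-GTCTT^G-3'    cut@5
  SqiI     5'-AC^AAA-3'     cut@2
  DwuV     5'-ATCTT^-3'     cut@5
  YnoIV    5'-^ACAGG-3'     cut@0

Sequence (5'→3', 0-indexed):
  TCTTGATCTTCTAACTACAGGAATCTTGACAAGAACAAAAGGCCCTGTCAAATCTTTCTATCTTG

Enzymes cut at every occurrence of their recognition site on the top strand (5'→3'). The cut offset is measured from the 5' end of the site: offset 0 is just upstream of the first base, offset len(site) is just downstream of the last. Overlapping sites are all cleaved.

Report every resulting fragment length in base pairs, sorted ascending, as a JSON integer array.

[5,6,6,8,9,11,20]

Site scan:
  WciVI GTCTTG/5: at [64] ⇒ [4]
  SqiI ACAAA/2: at [34] ⇒ [36]
  DwuV ATCTT/5: at [5, 22, 51, 59] ⇒ [10, 27, 56, 64]
  YnoIV ACAGG/0: at [16] ⇒ [16]

All cut coordinates (distinct, sorted): [4, 10, 16, 27, 36, 56, 64]

Fragment lengths:
  4→10: 6 bp
  10→16: 6 bp
  16→27: 11 bp
  27→36: 9 bp
  36→56: 20 bp
  56→64: 8 bp
  64→4 (wrap): 65-64+4 = 5 bp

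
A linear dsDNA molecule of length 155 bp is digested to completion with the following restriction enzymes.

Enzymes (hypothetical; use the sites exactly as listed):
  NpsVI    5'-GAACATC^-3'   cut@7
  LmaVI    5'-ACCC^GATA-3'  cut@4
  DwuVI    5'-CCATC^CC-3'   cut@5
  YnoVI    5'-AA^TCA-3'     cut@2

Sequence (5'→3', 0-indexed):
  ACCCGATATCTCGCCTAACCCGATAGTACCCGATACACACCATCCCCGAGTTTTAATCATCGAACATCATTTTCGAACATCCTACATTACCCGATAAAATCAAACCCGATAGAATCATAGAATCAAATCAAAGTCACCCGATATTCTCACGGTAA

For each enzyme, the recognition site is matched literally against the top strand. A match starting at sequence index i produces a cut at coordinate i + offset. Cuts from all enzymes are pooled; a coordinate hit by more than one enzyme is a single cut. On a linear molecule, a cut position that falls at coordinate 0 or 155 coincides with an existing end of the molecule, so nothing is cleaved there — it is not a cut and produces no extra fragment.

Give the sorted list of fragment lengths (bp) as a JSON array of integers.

Per-enzyme occurrences:
  NpsVI GAACATC/7: at [61, 74] ⇒ [68, 81]
  LmaVI ACCCGATA/4: at [0, 17, 27, 88, 103, 135] ⇒ [4, 21, 31, 92, 107, 139]
  DwuVI CCATCCC/5: at [39] ⇒ [44]
  YnoVI AATCA/2: at [54, 97, 112, 120, 125] ⇒ [56, 99, 114, 122, 127]

Pooled cuts: [4, 21, 31, 44, 56, 68, 81, 92, 99, 107, 114, 122, 127, 139]

Fragment lengths:
  [0,4): 4 bp
  [4,21): 17 bp
  [21,31): 10 bp
  [31,44): 13 bp
  [44,56): 12 bp
  [56,68): 12 bp
  [68,81): 13 bp
  [81,92): 11 bp
  [92,99): 7 bp
  [99,107): 8 bp
  [107,114): 7 bp
  [114,122): 8 bp
  [122,127): 5 bp
  [127,139): 12 bp
  [139,155): 16 bp

[4,5,7,7,8,8,10,11,12,12,12,13,13,16,17]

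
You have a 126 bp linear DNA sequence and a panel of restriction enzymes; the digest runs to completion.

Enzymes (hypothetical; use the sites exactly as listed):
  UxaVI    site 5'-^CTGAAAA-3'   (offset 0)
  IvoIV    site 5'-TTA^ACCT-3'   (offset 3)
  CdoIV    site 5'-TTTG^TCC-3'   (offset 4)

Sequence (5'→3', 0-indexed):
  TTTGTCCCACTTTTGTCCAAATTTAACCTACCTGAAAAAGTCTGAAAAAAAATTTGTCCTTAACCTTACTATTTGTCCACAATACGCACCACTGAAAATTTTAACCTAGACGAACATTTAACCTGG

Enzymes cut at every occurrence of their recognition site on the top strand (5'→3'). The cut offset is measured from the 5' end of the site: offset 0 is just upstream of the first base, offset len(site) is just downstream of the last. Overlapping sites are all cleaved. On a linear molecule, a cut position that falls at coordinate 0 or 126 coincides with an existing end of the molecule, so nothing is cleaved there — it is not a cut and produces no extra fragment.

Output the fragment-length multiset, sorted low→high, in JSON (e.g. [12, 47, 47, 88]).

Site scan:
  UxaVI CTGAAAA/0: at [31, 41, 91] ⇒ [31, 41, 91]
  IvoIV TTAACCT/3: at [22, 59, 100, 117] ⇒ [25, 62, 103, 120]
  CdoIV TTTGTCC/4: at [0, 11, 52, 71] ⇒ [4, 15, 56, 75]

Pooled cuts: [4, 15, 25, 31, 41, 56, 62, 75, 91, 103, 120]

Fragment lengths:
  [0,4): 4 bp
  [4,15): 11 bp
  [15,25): 10 bp
  [25,31): 6 bp
  [31,41): 10 bp
  [41,56): 15 bp
  [56,62): 6 bp
  [62,75): 13 bp
  [75,91): 16 bp
  [91,103): 12 bp
  [103,120): 17 bp
  [120,126): 6 bp

[4,6,6,6,10,10,11,12,13,15,16,17]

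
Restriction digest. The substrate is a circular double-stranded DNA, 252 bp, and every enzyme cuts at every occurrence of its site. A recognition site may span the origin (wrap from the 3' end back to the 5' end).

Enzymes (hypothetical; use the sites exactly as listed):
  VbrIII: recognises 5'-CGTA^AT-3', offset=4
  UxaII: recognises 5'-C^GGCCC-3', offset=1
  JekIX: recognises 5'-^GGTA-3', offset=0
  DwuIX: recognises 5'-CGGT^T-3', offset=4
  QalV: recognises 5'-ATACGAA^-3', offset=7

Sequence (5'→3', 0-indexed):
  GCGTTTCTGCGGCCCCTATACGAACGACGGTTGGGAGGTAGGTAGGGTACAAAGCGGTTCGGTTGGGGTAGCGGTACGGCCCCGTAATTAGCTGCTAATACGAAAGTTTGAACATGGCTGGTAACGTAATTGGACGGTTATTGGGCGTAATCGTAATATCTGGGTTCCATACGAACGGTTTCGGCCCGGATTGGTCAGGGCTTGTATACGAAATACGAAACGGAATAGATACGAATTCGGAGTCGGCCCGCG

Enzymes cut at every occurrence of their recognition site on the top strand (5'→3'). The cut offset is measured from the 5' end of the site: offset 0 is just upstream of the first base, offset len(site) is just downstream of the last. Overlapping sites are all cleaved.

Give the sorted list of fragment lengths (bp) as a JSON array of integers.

[3,3,4,4,5,5,5,5,6,6,7,7,9,9,9,10,11,13,14,15,16,18,18,20,30]

Scan for sites:
  VbrIII CGTAAT/4: at [82, 124, 145, 151] ⇒ [86, 128, 149, 155]
  UxaII CGGCCC/1: at [9, 76, 181, 243] ⇒ [10, 77, 182, 244]
  JekIX GGTA/0: at [36, 40, 45, 66, 72, 119] ⇒ [36, 40, 45, 66, 72, 119]
  DwuIX CGGTT/4: at [27, 54, 59, 134, 175] ⇒ [31, 58, 63, 138, 179]
  QalV ATACGAA/7: at [17, 97, 168, 205, 212, 228] ⇒ [24, 104, 175, 212, 219, 235]

All cut coordinates (distinct, sorted): [10, 24, 31, 36, 40, 45, 58, 63, 66, 72, 77, 86, 104, 119, 128, 138, 149, 155, 175, 179, 182, 212, 219, 235, 244]

Fragment lengths:
  10→24: 14 bp
  24→31: 7 bp
  31→36: 5 bp
  36→40: 4 bp
  40→45: 5 bp
  45→58: 13 bp
  58→63: 5 bp
  63→66: 3 bp
  66→72: 6 bp
  72→77: 5 bp
  77→86: 9 bp
  86→104: 18 bp
  104→119: 15 bp
  119→128: 9 bp
  128→138: 10 bp
  138→149: 11 bp
  149→155: 6 bp
  155→175: 20 bp
  175→179: 4 bp
  179→182: 3 bp
  182→212: 30 bp
  212→219: 7 bp
  219→235: 16 bp
  235→244: 9 bp
  244→10 (wrap): 252-244+10 = 18 bp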